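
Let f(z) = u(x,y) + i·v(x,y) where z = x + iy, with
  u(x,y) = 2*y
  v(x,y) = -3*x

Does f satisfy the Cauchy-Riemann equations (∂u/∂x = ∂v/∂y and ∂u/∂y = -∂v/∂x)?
∂u/∂x = 0
∂v/∂y = 0
∂u/∂y = 2
∂v/∂x = -3
∂u/∂y ≠ -∂v/∂x; the Cauchy-Riemann equations are not satisfied, so f is not analytic.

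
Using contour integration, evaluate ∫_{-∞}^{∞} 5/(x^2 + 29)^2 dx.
Let f(z) = 5/(z^2 + 29)^2. The denominator has no real zeros and deg Q - deg P = 4 ≥ 2, so the integral of f over the upper semicircle |z| = R tends to 0 as R → ∞. Closing the contour in the upper half-plane,
  ∫_{-∞}^{∞} f(x) dx = 2πi · Σ Res(f, z_k)  over the poles with Im z_k > 0.

Zeros of the denominator: z^2 + 29 = 0 gives z = ±sqrt(29)*I.
Upper half-plane: z = sqrt(29)*I (a pole of order 2).

Write f(z) = g(z)/(z - sqrt(29)*I)^2 with g(z) = 5/(z + sqrt(29)*I)^2. For a double pole, Res(f, z₀) = g'(z₀):
  g'(z) = -10/(z + sqrt(29)*I)^3
  Res(f, sqrt(29)*I) = g'(sqrt(29)*I) = -5*sqrt(29)*I/3364

∫_{-∞}^{∞} f(x) dx = 2πi · (-5*sqrt(29)*I/3364) = 5*sqrt(29)*pi/1682

Final answer: 5*sqrt(29)*pi/1682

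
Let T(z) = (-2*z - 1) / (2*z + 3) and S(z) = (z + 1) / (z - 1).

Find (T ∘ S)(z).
(-3*z - 1)/(5*z - 1)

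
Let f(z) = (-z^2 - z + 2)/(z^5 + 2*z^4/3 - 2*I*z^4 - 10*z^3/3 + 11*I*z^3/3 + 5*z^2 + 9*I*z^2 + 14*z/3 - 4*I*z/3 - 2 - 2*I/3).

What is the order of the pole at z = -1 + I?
Factor the denominator:
  z^5 + 2*z^4/3 - 2*I*z^4 - 10*z^3/3 + 11*I*z^3/3 + 5*z^2 + 9*I*z^2 + 14*z/3 - 4*I*z/3 - 2 - 2*I/3 = (z + 1 - I)^3*(z - 1/3)*(z - 2 + I)

The numerator P(z) = -z^2 - z + 2 has P(-1 + I) = 3 + I ≠ 0, so no factor of (z + 1 - I) cancels.
Near z = -1 + I we can therefore write f(z) = g(z)/(z + 1 - I)^3 with g analytic at -1 + I and g(-1 + I) ≠ 0 (g is the numerator divided by the remaining denominator factors).

Hence z = -1 + I is a pole of order 3.

Final answer: 3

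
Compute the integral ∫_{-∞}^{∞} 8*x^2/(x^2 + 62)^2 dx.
Let f(z) = 8*z^2/(z^2 + 62)^2. The denominator has no real zeros and deg Q - deg P = 2 ≥ 2, so the integral of f over the upper semicircle |z| = R tends to 0 as R → ∞. Closing the contour in the upper half-plane,
  ∫_{-∞}^{∞} f(x) dx = 2πi · Σ Res(f, z_k)  over the poles with Im z_k > 0.

Zeros of the denominator: z^2 + 62 = 0 gives z = ±sqrt(62)*I.
Upper half-plane: z = sqrt(62)*I (a pole of order 2).

Write f(z) = g(z)/(z - sqrt(62)*I)^2 with g(z) = 8*z^2/(z + sqrt(62)*I)^2. For a double pole, Res(f, z₀) = g'(z₀):
  g'(z) = 16*sqrt(62)*I*z/(z + sqrt(62)*I)^3
  Res(f, sqrt(62)*I) = g'(sqrt(62)*I) = -sqrt(62)*I/31

∫_{-∞}^{∞} f(x) dx = 2πi · (-sqrt(62)*I/31) = 2*sqrt(62)*pi/31

Final answer: 2*sqrt(62)*pi/31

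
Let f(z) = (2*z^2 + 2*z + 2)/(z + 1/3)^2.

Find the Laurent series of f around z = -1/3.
Put w = z - (-1/3), i.e. z = w - 1/3. The denominator is w^2, so it suffices to rewrite the numerator in powers of w.

P(z) = 2*z^2 + 2*z + 2
P(w - 1/3) = 14/9 + 2*w/3 + 2*w^2

Dividing each term by w^2:
  f = 14/(9*w^2) + 2/(3*w) + 2

Substituting back w = z + 1/3:
  f(z) = 14/(9*(z + 1/3)^2) + 2/(3*(z + 1/3)) + 2

The series is finite because the numerator is a polynomial; the negative powers form the principal part, and the coefficient of 1/(z + 1/3) gives Res(f, -1/3) = 2/3.

Final answer: 14/(9*(z + 1/3)^2) + 2/(3*(z + 1/3)) + 2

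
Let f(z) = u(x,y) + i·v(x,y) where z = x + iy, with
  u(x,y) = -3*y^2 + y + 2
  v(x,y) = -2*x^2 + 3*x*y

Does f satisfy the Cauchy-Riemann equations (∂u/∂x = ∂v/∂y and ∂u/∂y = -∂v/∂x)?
∂u/∂x = 0
∂v/∂y = 3*x
∂u/∂y = 1 - 6*y
∂v/∂x = -4*x + 3*y
∂u/∂x ≠ ∂v/∂y and ∂u/∂y ≠ -∂v/∂x; the Cauchy-Riemann equations are not satisfied, so f is not analytic.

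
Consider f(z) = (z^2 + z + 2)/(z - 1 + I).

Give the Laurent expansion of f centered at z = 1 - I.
(3 - 3*I)/(z - 1 + I) + 3 - 2*I + (z - 1 + I)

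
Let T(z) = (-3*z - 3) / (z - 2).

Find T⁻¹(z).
Set w = T(z) = (-3*z - 3) / (z - 2) and solve for z:
  w*(z - 2) = -3*z - 3
  -2*w + z*(w + 3) + 3 = 0
  z*(w + 3) = 2*w - 3
  z = (3 - 2*w)/(-w - 3)
Renaming the variable, T⁻¹(z) = (-2*z + 3)/(-z - 3) = (2*z - 3)/(z + 3).
(Check: ad - bc = 9 ≠ 0, so T is invertible.)

Final answer: (2*z - 3)/(z + 3)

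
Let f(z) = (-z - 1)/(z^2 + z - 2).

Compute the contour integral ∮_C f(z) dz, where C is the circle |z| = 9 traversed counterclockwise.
By the residue theorem, ∮_C f(z) dz = 2πi · (sum of the residues of f at the poles inside |z| = 9).

The denominator factors as (z - 1)*(z + 2), so the singularities of f are simple poles at z = 1, z = -2.
  |1|² = 1 < 81 = 9², so this pole is inside the contour.
  |-2|² = 4 < 81 = 9², so this pole is inside the contour.

With P(z) = -z - 1 and Q(z) = z^2 + z - 2, each pole is simple, so Res(f, z₀) = P(z₀)/Q'(z₀) with Q'(z) = 2*z + 1.
  Res(f, 1) = P(1)/Q'(1) = (-2)/(3) = -2/3
  Res(f, -2) = P(-2)/Q'(-2) = (1)/(-3) = -1/3

Sum of residues inside C: -1
∮_C f(z) dz = 2πi · (-1) = -2*I*pi

Final answer: -2*I*pi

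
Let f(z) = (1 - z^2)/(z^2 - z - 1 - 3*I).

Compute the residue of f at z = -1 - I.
1/13 + 8*I/13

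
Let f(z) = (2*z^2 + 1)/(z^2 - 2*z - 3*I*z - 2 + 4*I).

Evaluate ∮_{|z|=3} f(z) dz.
By the residue theorem, ∮_C f(z) dz = 2πi · (sum of the residues of f at the poles inside |z| = 3).

The denominator factors as (z - 2 - I)*(z - 2*I), so the singularities of f are simple poles at z = 2 + I, z = 2*I.
  |2 + I|² = 5 < 9 = 3², so this pole is inside the contour.
  |2*I|² = 4 < 9 = 3², so this pole is inside the contour.

With P(z) = 2*z^2 + 1 and Q(z) = z^2 - 2*z - 3*I*z - 2 + 4*I, each pole is simple, so Res(f, z₀) = P(z₀)/Q'(z₀) with Q'(z) = 2*z - 2 - 3*I.
  Res(f, 2 + I) = P(2 + I)/Q'(2 + I) = (7 + 8*I)/(2 - I) = 6/5 + 23*I/5
  Res(f, 2*I) = P(2*I)/Q'(2*I) = (-7)/(-2 + I) = 14/5 + 7*I/5

Sum of residues inside C: 4 + 6*I
∮_C f(z) dz = 2πi · (4 + 6*I) = pi*(-12 + 8*I)

Final answer: pi*(-12 + 8*I)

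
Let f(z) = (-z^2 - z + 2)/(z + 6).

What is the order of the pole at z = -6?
1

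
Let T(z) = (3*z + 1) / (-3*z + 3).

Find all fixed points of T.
{-sqrt(3)*I/3, sqrt(3)*I/3}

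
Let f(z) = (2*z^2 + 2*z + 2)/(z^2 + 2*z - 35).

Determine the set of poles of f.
The singularities of f are the zeros of the denominator. Factoring,
  z^2 + 2*z - 35 = (z + 7)*(z - 5)
so the candidates are z = -7, z = 5.

Check the numerator P(z) = 2*z^2 + 2*z + 2 at each one:
  P(-7) = 86 ≠ 0, so z = -7 is a (simple) pole.
  P(5) = 62 ≠ 0, so z = 5 is a (simple) pole.

Poles of f: {-7, 5}

Final answer: {-7, 5}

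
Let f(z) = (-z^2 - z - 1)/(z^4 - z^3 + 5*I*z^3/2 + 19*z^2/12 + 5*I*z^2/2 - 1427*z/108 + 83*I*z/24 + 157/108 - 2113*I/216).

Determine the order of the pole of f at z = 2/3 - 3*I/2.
Factor the denominator:
  z^4 - z^3 + 5*I*z^3/2 + 19*z^2/12 + 5*I*z^2/2 - 1427*z/108 + 83*I*z/24 + 157/108 - 2113*I/216 = (z - 2/3 + 3*I/2)^3*(z + 1 - 2*I)

The numerator P(z) = -z^2 - z - 1 has P(2/3 - 3*I/2) = 5/36 + 7*I/2 ≠ 0, so no factor of (z - 2/3 + 3*I/2) cancels.
Near z = 2/3 - 3*I/2 we can therefore write f(z) = g(z)/(z - 2/3 + 3*I/2)^3 with g analytic at 2/3 - 3*I/2 and g(2/3 - 3*I/2) ≠ 0 (g is the numerator divided by the remaining denominator factors).

Hence z = 2/3 - 3*I/2 is a pole of order 3.

Final answer: 3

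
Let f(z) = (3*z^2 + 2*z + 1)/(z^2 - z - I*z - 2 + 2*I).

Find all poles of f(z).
The singularities of f are the zeros of the denominator. Factoring,
  z^2 - z - I*z - 2 + 2*I = (z - 2)*(z + 1 - I)
so the candidates are z = 2, z = -1 + I.

Check the numerator P(z) = 3*z^2 + 2*z + 1 at each one:
  P(2) = 17 ≠ 0, so z = 2 is a (simple) pole.
  P(-1 + I) = -1 - 4*I ≠ 0, so z = -1 + I is a (simple) pole.

Poles of f: {-1 + I, 2}

Final answer: {-1 + I, 2}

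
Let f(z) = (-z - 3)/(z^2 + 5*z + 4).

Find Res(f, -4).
Write f(z) = P(z)/Q(z) with P(z) = -z - 3 and Q(z) = z^2 + 5*z + 4.
The denominator factors as Q(z) = (z + 1)*(z + 4), so z = -4 is a simple zero of Q and P is analytic there; z = -4 is therefore a simple pole and
  Res(f, z₀) = P(z₀)/Q'(z₀).

Q'(z) = 2*z + 5, so Q'(-4) = -3.
P(-4) = 1.

Res(f, -4) = (1)/(-3) = -1/3

Final answer: -1/3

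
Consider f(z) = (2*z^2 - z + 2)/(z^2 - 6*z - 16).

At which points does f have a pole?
The singularities of f are the zeros of the denominator. Factoring,
  z^2 - 6*z - 16 = (z - 8)*(z + 2)
so the candidates are z = 8, z = -2.

Check the numerator P(z) = 2*z^2 - z + 2 at each one:
  P(8) = 122 ≠ 0, so z = 8 is a (simple) pole.
  P(-2) = 12 ≠ 0, so z = -2 is a (simple) pole.

Poles of f: {-2, 8}

Final answer: {-2, 8}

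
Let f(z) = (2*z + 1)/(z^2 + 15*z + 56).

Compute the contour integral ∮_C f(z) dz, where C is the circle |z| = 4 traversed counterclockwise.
0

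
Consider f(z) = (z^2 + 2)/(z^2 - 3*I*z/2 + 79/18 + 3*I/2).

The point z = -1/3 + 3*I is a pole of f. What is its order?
Factor the denominator:
  z^2 - 3*I*z/2 + 79/18 + 3*I/2 = (z + 1/3 - 3*I)*(z - 1/3 + 3*I/2)

The numerator P(z) = z^2 + 2 has P(-1/3 + 3*I) = -62/9 - 2*I ≠ 0, so no factor of (z + 1/3 - 3*I) cancels.
Near z = -1/3 + 3*I we can therefore write f(z) = g(z)/(z + 1/3 - 3*I) with g analytic at -1/3 + 3*I and g(-1/3 + 3*I) ≠ 0 (g is the numerator divided by the remaining denominator factors).

Hence z = -1/3 + 3*I is a pole of order 1.

Final answer: 1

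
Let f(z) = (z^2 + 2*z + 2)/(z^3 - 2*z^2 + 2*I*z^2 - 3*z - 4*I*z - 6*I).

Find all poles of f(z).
The singularities of f are the zeros of the denominator. Factoring,
  z^3 - 2*z^2 + 2*I*z^2 - 3*z - 4*I*z - 6*I = (z + 2*I)*(z - 3)*(z + 1)
so the candidates are z = -2*I, z = 3, z = -1.

Check the numerator P(z) = z^2 + 2*z + 2 at each one:
  P(-2*I) = -2 - 4*I ≠ 0, so z = -2*I is a (simple) pole.
  P(3) = 17 ≠ 0, so z = 3 is a (simple) pole.
  P(-1) = 1 ≠ 0, so z = -1 is a (simple) pole.

Poles of f: {-1, -2*I, 3}

Final answer: {-1, -2*I, 3}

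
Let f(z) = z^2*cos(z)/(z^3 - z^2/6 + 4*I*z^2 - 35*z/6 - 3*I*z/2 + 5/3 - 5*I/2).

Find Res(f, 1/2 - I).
Write f(z) = P(z)/Q(z) with P(z) = z^2*cos(z) and Q(z) = z^3 - z^2/6 + 4*I*z^2 - 35*z/6 - 3*I*z/2 + 5/3 - 5*I/2.
The denominator factors as Q(z) = (z - 2/3 + I)*(z + 1 + 2*I)*(z - 1/2 + I), so z = 1/2 - I is a simple zero of Q and P is analytic there; z = 1/2 - I is therefore a simple pole and
  Res(f, z₀) = P(z₀)/Q'(z₀).

Q'(z) = 3*z^2 - z/3 + 8*I*z - 35/6 - 3*I/2, so Q'(1/2 - I) = -1/4 - I/6.
P(1/2 - I) = (-3/4 - I)*cos(1/2 - I).

Res(f, 1/2 - I) = ((-3/4 - I)*cos(1/2 - I))/(-1/4 - I/6) = (51/13 + 18*I/13)*cos(1/2 - I)

Final answer: (51/13 + 18*I/13)*cos(1/2 - I)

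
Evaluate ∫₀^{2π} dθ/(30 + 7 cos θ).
Let J = ∫₀^{2π} dθ/(30 + 7 cos θ).
Put z = e^{iθ}: then cos θ = (z + 1/z)/2, dθ = dz/(iz), and z runs once counterclockwise around |z| = 1:
  J = ∮_{|z|=1} 1/(30 + 7*(z + 1/z)/2) · dz/(iz) = (2/i) ∮_{|z|=1} dz/(7*z^2 + 60*z + 7).
The roots of 7*z^2 + 60*z + 7 are z = (-30 ± sqrt(30^2 - 7^2))/7, with sqrt(851) = sqrt(851); their product is 1, so only z₊ = -30/7 + sqrt(851)/7 lies inside the unit circle (z₋ = -30/7 - sqrt(851)/7 lies outside).
z₊ is a simple zero of q(z) = 7*z^2 + 60*z + 7, so Res(1/q, z₊) = 1/q'(z₊) with q'(z) = 14*z + 60; and q'(z₊) = 7*(z₊ - z₋) = 2*sqrt(851).
Therefore J = (2/i) · 2πi · 1/(2*sqrt(851)) = 2*pi/(sqrt(851)) = 2*sqrt(851)*pi/851

Final answer: 2*sqrt(851)*pi/851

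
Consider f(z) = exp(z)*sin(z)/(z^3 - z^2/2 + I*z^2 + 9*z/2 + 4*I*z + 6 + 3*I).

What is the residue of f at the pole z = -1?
Write f(z) = P(z)/Q(z) with P(z) = exp(z)*sin(z) and Q(z) = z^3 - z^2/2 + I*z^2 + 9*z/2 + 4*I*z + 6 + 3*I.
The denominator factors as Q(z) = (z + 1)*(z - 2*I)*(z - 3/2 + 3*I), so z = -1 is a simple zero of Q and P is analytic there; z = -1 is therefore a simple pole and
  Res(f, z₀) = P(z₀)/Q'(z₀).

Q'(z) = 3*z^2 - z + 2*I*z + 9/2 + 4*I, so Q'(-1) = 17/2 + 2*I.
P(-1) = -exp(-1)*sin(1).

Res(f, -1) = (-exp(-1)*sin(1))/(17/2 + 2*I) = (-34/305 + 8*I/305)*exp(-1)*sin(1)

Final answer: (-34/305 + 8*I/305)*exp(-1)*sin(1)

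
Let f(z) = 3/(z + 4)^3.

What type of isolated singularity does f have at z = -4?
Write f(z) = g(z)/(z + 4)^3 with g(z) = 3.
g is entire and g(-4) = 3 ≠ 0, so no factor of (z + 4) cancels: the Laurent expansion of f about z = -4 starts at the power -3, i.e. lim_{z→z₀} (z - z₀)^3 f(z) = 3 is finite and nonzero.
So z = -4 is a pole of order 3.

Final answer: pole of order 3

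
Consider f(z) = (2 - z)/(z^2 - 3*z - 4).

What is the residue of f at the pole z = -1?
Write f(z) = P(z)/Q(z) with P(z) = 2 - z and Q(z) = z^2 - 3*z - 4.
The denominator factors as Q(z) = (z + 1)*(z - 4), so z = -1 is a simple zero of Q and P is analytic there; z = -1 is therefore a simple pole and
  Res(f, z₀) = P(z₀)/Q'(z₀).

Q'(z) = 2*z - 3, so Q'(-1) = -5.
P(-1) = 3.

Res(f, -1) = (3)/(-5) = -3/5

Final answer: -3/5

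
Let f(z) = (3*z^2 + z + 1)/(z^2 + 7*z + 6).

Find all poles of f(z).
The singularities of f are the zeros of the denominator. Factoring,
  z^2 + 7*z + 6 = (z + 1)*(z + 6)
so the candidates are z = -1, z = -6.

Check the numerator P(z) = 3*z^2 + z + 1 at each one:
  P(-1) = 3 ≠ 0, so z = -1 is a (simple) pole.
  P(-6) = 103 ≠ 0, so z = -6 is a (simple) pole.

Poles of f: {-6, -1}

Final answer: {-6, -1}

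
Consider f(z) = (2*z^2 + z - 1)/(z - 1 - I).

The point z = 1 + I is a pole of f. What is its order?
1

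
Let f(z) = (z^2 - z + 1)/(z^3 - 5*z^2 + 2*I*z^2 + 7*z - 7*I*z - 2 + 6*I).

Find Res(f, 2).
-3/2 - 3*I/2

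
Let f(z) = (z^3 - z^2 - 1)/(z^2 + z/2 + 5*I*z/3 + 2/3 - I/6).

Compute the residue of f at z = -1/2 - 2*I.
-2133/820 + 1287*I/410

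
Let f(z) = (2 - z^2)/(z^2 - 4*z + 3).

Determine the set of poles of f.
The singularities of f are the zeros of the denominator. Factoring,
  z^2 - 4*z + 3 = (z - 3)*(z - 1)
so the candidates are z = 3, z = 1.

Check the numerator P(z) = 2 - z^2 at each one:
  P(3) = -7 ≠ 0, so z = 3 is a (simple) pole.
  P(1) = 1 ≠ 0, so z = 1 is a (simple) pole.

Poles of f: {1, 3}

Final answer: {1, 3}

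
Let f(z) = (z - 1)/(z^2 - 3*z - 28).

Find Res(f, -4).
5/11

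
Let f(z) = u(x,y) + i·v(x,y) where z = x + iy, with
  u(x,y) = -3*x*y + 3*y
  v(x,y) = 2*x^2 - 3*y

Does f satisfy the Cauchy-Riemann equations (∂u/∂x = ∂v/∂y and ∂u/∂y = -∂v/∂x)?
∂u/∂x = -3*y
∂v/∂y = -3
∂u/∂y = 3 - 3*x
∂v/∂x = 4*x
∂u/∂x ≠ ∂v/∂y and ∂u/∂y ≠ -∂v/∂x; the Cauchy-Riemann equations are not satisfied, so f is not analytic.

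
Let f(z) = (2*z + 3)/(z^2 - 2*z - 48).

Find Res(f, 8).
Write f(z) = P(z)/Q(z) with P(z) = 2*z + 3 and Q(z) = z^2 - 2*z - 48.
The denominator factors as Q(z) = (z - 8)*(z + 6), so z = 8 is a simple zero of Q and P is analytic there; z = 8 is therefore a simple pole and
  Res(f, z₀) = P(z₀)/Q'(z₀).

Q'(z) = 2*z - 2, so Q'(8) = 14.
P(8) = 19.

Res(f, 8) = (19)/(14) = 19/14

Final answer: 19/14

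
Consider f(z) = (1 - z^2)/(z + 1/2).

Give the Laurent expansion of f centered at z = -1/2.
Put w = z - (-1/2), i.e. z = w - 1/2. The denominator is w, so it suffices to rewrite the numerator in powers of w.

P(z) = 1 - z^2
P(w - 1/2) = 3/4 + w - w^2

Dividing each term by w:
  f = 3/(4*w) + 1 - w

Substituting back w = z + 1/2:
  f(z) = 3/(4*(z + 1/2)) + 1 - (z + 1/2)

The series is finite because the numerator is a polynomial; the negative powers form the principal part, and the coefficient of 1/(z + 1/2) gives Res(f, -1/2) = 3/4.

Final answer: 3/(4*(z + 1/2)) + 1 - (z + 1/2)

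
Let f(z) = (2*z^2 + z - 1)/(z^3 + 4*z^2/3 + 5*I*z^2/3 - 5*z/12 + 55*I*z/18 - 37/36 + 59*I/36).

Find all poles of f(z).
The singularities of f are the zeros of the denominator. Factoring,
  z^3 + 4*z^2/3 + 5*I*z^2/3 - 5*z/12 + 55*I*z/18 - 37/36 + 59*I/36 = (z - 2/3 + 3*I/2)*(z + 1 + I/2)*(z + 1 - I/3)
so the candidates are z = 2/3 - 3*I/2, z = -1 - I/2, z = -1 + I/3.

Check the numerator P(z) = 2*z^2 + z - 1 at each one:
  P(2/3 - 3*I/2) = -71/18 - 11*I/2 ≠ 0, so z = 2/3 - 3*I/2 is a (simple) pole.
  P(-1 - I/2) = -1/2 + 3*I/2 ≠ 0, so z = -1 - I/2 is a (simple) pole.
  P(-1 + I/3) = -2/9 - I ≠ 0, so z = -1 + I/3 is a (simple) pole.

Poles of f: {-1 - I/2, -1 + I/3, 2/3 - 3*I/2}

Final answer: {-1 - I/2, -1 + I/3, 2/3 - 3*I/2}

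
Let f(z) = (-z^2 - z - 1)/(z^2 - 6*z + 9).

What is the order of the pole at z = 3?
Factor the denominator:
  z^2 - 6*z + 9 = (z - 3)^2

The numerator P(z) = -z^2 - z - 1 has P(3) = -13 ≠ 0, so no factor of (z - 3) cancels.
Near z = 3 we can therefore write f(z) = g(z)/(z - 3)^2 with g analytic at 3 and g(3) ≠ 0 (g is just the numerator).

Hence z = 3 is a pole of order 2.

Final answer: 2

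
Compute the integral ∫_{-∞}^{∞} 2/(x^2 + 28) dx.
Let f(z) = 2/(z^2 + 28). The denominator has no real zeros and deg Q - deg P = 2 ≥ 2, so the integral of f over the upper semicircle |z| = R tends to 0 as R → ∞. Closing the contour in the upper half-plane,
  ∫_{-∞}^{∞} f(x) dx = 2πi · Σ Res(f, z_k)  over the poles with Im z_k > 0.

Zeros of the denominator: z^2 + 28 = 0 gives z = ±2*sqrt(7)*I.
Upper half-plane: z = 2*sqrt(7)*I (simple).

Each pole is a simple zero of Q(z) = z^2 + 28, so Res(f, z₀) = P(z₀)/Q'(z₀) with P(z) = 2, Q'(z) = 2*z:
  Res(f, 2*sqrt(7)*I) = (2)/(4*sqrt(7)*I) = -sqrt(7)*I/14

∫_{-∞}^{∞} f(x) dx = 2πi · (-sqrt(7)*I/14) = sqrt(7)*pi/7

Final answer: sqrt(7)*pi/7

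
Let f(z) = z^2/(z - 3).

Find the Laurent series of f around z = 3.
Put w = z - (3), i.e. z = w + 3. The denominator is w, so it suffices to rewrite the numerator in powers of w.

P(z) = z^2
P(w + 3) = 9 + 6*w + w^2

Dividing each term by w:
  f = 9/w + 6 + w

Substituting back w = z - 3:
  f(z) = 9/(z - 3) + 6 + (z - 3)

The series is finite because the numerator is a polynomial; the negative powers form the principal part, and the coefficient of 1/(z - 3) gives Res(f, 3) = 9.

Final answer: 9/(z - 3) + 6 + (z - 3)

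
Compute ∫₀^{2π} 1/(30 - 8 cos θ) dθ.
sqrt(209)*pi/209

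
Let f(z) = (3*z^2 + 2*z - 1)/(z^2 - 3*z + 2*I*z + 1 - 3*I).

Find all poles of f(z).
The singularities of f are the zeros of the denominator. Factoring,
  z^2 - 3*z + 2*I*z + 1 - 3*I = (z - 1 + I)*(z - 2 + I)
so the candidates are z = 1 - I, z = 2 - I.

Check the numerator P(z) = 3*z^2 + 2*z - 1 at each one:
  P(1 - I) = 1 - 8*I ≠ 0, so z = 1 - I is a (simple) pole.
  P(2 - I) = 12 - 14*I ≠ 0, so z = 2 - I is a (simple) pole.

Poles of f: {1 - I, 2 - I}

Final answer: {1 - I, 2 - I}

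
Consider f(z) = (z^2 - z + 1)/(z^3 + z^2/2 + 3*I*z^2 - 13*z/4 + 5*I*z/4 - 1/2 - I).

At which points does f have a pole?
The singularities of f are the zeros of the denominator. Factoring,
  z^3 + z^2/2 + 3*I*z^2 - 13*z/4 + 5*I*z/4 - 1/2 - I = (z - 1/2 + 3*I/2)*(z + 1 + I)*(z + I/2)
so the candidates are z = 1/2 - 3*I/2, z = -1 - I, z = -I/2.

Check the numerator P(z) = z^2 - z + 1 at each one:
  P(1/2 - 3*I/2) = -3/2 ≠ 0, so z = 1/2 - 3*I/2 is a (simple) pole.
  P(-1 - I) = 2 + 3*I ≠ 0, so z = -1 - I is a (simple) pole.
  P(-I/2) = 3/4 + I/2 ≠ 0, so z = -I/2 is a (simple) pole.

Poles of f: {-1 - I, -I/2, 1/2 - 3*I/2}

Final answer: {-1 - I, -I/2, 1/2 - 3*I/2}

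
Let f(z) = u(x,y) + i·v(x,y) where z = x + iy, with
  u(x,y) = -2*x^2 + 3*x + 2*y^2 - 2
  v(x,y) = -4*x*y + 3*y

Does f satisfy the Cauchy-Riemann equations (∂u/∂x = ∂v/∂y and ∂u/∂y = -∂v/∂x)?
∂u/∂x = 3 - 4*x
∂v/∂y = 3 - 4*x
∂u/∂y = 4*y
∂v/∂x = -4*y
∂u/∂x = ∂v/∂y and ∂u/∂y = -∂v/∂x hold identically; f is analytic.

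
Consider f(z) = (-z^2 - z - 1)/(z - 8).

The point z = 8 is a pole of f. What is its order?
1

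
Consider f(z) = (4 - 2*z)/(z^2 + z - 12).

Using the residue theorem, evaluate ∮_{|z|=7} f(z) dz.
By the residue theorem, ∮_C f(z) dz = 2πi · (sum of the residues of f at the poles inside |z| = 7).

The denominator factors as (z - 3)*(z + 4), so the singularities of f are simple poles at z = 3, z = -4.
  |3|² = 9 < 49 = 7², so this pole is inside the contour.
  |-4|² = 16 < 49 = 7², so this pole is inside the contour.

With P(z) = 4 - 2*z and Q(z) = z^2 + z - 12, each pole is simple, so Res(f, z₀) = P(z₀)/Q'(z₀) with Q'(z) = 2*z + 1.
  Res(f, 3) = P(3)/Q'(3) = (-2)/(7) = -2/7
  Res(f, -4) = P(-4)/Q'(-4) = (12)/(-7) = -12/7

Sum of residues inside C: -2
∮_C f(z) dz = 2πi · (-2) = -4*I*pi

Final answer: -4*I*pi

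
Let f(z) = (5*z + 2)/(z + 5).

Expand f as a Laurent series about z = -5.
Put w = z - (-5), i.e. z = w - 5. The denominator is w, so it suffices to rewrite the numerator in powers of w.

P(z) = 5*z + 2
P(w - 5) = -23 + 5*w

Dividing each term by w:
  f = -23/w + 5

Substituting back w = z + 5:
  f(z) = -23/(z + 5) + 5

The series is finite because the numerator is a polynomial; the negative powers form the principal part, and the coefficient of 1/(z + 5) gives Res(f, -5) = -23.

Final answer: -23/(z + 5) + 5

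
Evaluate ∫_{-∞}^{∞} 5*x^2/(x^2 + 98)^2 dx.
5*sqrt(2)*pi/28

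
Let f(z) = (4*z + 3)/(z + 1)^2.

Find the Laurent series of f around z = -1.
Put w = z - (-1), i.e. z = w - 1. The denominator is w^2, so it suffices to rewrite the numerator in powers of w.

P(z) = 4*z + 3
P(w - 1) = -1 + 4*w

Dividing each term by w^2:
  f = -1/w^2 + 4/w

Substituting back w = z + 1:
  f(z) = -1/(z + 1)^2 + 4/(z + 1)

The series is finite because the numerator is a polynomial; the negative powers form the principal part, and the coefficient of 1/(z + 1) gives Res(f, -1) = 4.

Final answer: -1/(z + 1)^2 + 4/(z + 1)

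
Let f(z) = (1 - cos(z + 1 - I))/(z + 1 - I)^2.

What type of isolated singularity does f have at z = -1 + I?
removable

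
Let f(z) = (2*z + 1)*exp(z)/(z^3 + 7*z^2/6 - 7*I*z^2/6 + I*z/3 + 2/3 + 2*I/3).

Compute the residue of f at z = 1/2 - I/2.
Write f(z) = P(z)/Q(z) with P(z) = (2*z + 1)*exp(z) and Q(z) = z^3 + 7*z^2/6 - 7*I*z^2/6 + I*z/3 + 2/3 + 2*I/3.
The denominator factors as Q(z) = (z - 1/2 + I/2)*(z + 2/3 - 2*I/3)*(z + 1 - I), so z = 1/2 - I/2 is a simple zero of Q and P is analytic there; z = 1/2 - I/2 is therefore a simple pole and
  Res(f, z₀) = P(z₀)/Q'(z₀).

Q'(z) = 3*z^2 + 7*z/3 - 7*I*z/3 + I/3, so Q'(1/2 - I/2) = -7*I/2.
P(1/2 - I/2) = (2 - I)*exp(1/2 - I/2).

Res(f, 1/2 - I/2) = ((2 - I)*exp(1/2 - I/2))/(-7*I/2) = (2/7 + 4*I/7)*exp(1/2 - I/2)

Final answer: (2/7 + 4*I/7)*exp(1/2 - I/2)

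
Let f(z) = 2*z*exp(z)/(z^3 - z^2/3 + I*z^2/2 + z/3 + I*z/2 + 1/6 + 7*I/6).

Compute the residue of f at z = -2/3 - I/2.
Write f(z) = P(z)/Q(z) with P(z) = 2*z*exp(z) and Q(z) = z^3 - z^2/3 + I*z^2/2 + z/3 + I*z/2 + 1/6 + 7*I/6.
The denominator factors as Q(z) = (z + 2/3 + I/2)*(z - I)*(z - 1 + I), so z = -2/3 - I/2 is a simple zero of Q and P is analytic there; z = -2/3 - I/2 is therefore a simple pole and
  Res(f, z₀) = P(z₀)/Q'(z₀).

Q'(z) = 3*z^2 - 2*z/3 + I*z + 1/3 + I/2, so Q'(-2/3 - I/2) = 67/36 + 13*I/6.
P(-2/3 - I/2) = (-4/3 - I)*exp(-2/3 - I/2).

Res(f, -2/3 - I/2) = ((-4/3 - I)*exp(-2/3 - I/2))/(67/36 + 13*I/6) = (-6024/10573 + 1332*I/10573)*exp(-2/3 - I/2)

Final answer: (-6024/10573 + 1332*I/10573)*exp(-2/3 - I/2)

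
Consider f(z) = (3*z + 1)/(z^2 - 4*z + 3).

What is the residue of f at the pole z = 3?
Write f(z) = P(z)/Q(z) with P(z) = 3*z + 1 and Q(z) = z^2 - 4*z + 3.
The denominator factors as Q(z) = (z - 1)*(z - 3), so z = 3 is a simple zero of Q and P is analytic there; z = 3 is therefore a simple pole and
  Res(f, z₀) = P(z₀)/Q'(z₀).

Q'(z) = 2*z - 4, so Q'(3) = 2.
P(3) = 10.

Res(f, 3) = (10)/(2) = 5

Final answer: 5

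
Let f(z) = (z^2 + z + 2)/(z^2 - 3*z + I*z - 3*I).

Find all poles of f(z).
{-I, 3}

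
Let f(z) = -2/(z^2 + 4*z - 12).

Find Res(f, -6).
Write f(z) = P(z)/Q(z) with P(z) = -2 and Q(z) = z^2 + 4*z - 12.
The denominator factors as Q(z) = (z + 6)*(z - 2), so z = -6 is a simple zero of Q and P is analytic there; z = -6 is therefore a simple pole and
  Res(f, z₀) = P(z₀)/Q'(z₀).

Q'(z) = 2*z + 4, so Q'(-6) = -8.
P(-6) = -2.

Res(f, -6) = (-2)/(-8) = 1/4

Final answer: 1/4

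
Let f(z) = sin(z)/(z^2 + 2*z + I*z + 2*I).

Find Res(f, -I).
Write f(z) = P(z)/Q(z) with P(z) = sin(z) and Q(z) = z^2 + 2*z + I*z + 2*I.
The denominator factors as Q(z) = (z + I)*(z + 2), so z = -I is a simple zero of Q and P is analytic there; z = -I is therefore a simple pole and
  Res(f, z₀) = P(z₀)/Q'(z₀).

Q'(z) = 2*z + 2 + I, so Q'(-I) = 2 - I.
P(-I) = -I*sinh(1).

Res(f, -I) = (-I*sinh(1))/(2 - I) = (1/5 - 2*I/5)*sinh(1)

Final answer: (1/5 - 2*I/5)*sinh(1)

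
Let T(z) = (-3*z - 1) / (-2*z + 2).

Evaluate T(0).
-1/2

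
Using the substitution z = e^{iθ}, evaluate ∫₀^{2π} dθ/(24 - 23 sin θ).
Call the integral J. The integrand is 2π-periodic and we integrate over a full period, so shifting θ does not change the value (θ → θ + π/2 turns sin θ into cos θ; θ → θ + π flips the sign of the trig term). Hence
  J = ∫₀^{2π} dθ/(24 + 23 cos θ).
Put z = e^{iθ}: then cos θ = (z + 1/z)/2, dθ = dz/(iz), and z runs once counterclockwise around |z| = 1:
  J = ∮_{|z|=1} 1/(24 + 23*(z + 1/z)/2) · dz/(iz) = (2/i) ∮_{|z|=1} dz/(23*z^2 + 48*z + 23).
The roots of 23*z^2 + 48*z + 23 are z = (-24 ± sqrt(24^2 - 23^2))/23, with sqrt(47) = sqrt(47); their product is 1, so only z₊ = -24/23 + sqrt(47)/23 lies inside the unit circle (z₋ = -24/23 - sqrt(47)/23 lies outside).
z₊ is a simple zero of q(z) = 23*z^2 + 48*z + 23, so Res(1/q, z₊) = 1/q'(z₊) with q'(z) = 46*z + 48; and q'(z₊) = 23*(z₊ - z₋) = 2*sqrt(47).
Therefore J = (2/i) · 2πi · 1/(2*sqrt(47)) = 2*pi/(sqrt(47)) = 2*sqrt(47)*pi/47

Final answer: 2*sqrt(47)*pi/47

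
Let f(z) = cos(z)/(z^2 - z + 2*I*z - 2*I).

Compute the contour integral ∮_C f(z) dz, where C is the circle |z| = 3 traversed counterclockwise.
By the residue theorem, ∮_C f(z) dz = 2πi · (sum of the residues of f at the poles inside |z| = 3).

The denominator factors as (z + 2*I)*(z - 1), so the singularities of f are simple poles at z = -2*I, z = 1.
  |-2*I|² = 4 < 9 = 3², so this pole is inside the contour.
  |1|² = 1 < 9 = 3², so this pole is inside the contour.

With P(z) = cos(z) and Q(z) = z^2 - z + 2*I*z - 2*I, each pole is simple, so Res(f, z₀) = P(z₀)/Q'(z₀) with Q'(z) = 2*z - 1 + 2*I.
  Res(f, -2*I) = P(-2*I)/Q'(-2*I) = (cosh(2))/(-1 - 2*I) = (-1/5 + 2*I/5)*cosh(2)
  Res(f, 1) = P(1)/Q'(1) = (cos(1))/(1 + 2*I) = (1/5 - 2*I/5)*cos(1)

Sum of residues inside C: (1/5 - 2*I/5)*cos(1) + (-1/5 + 2*I/5)*cosh(2)
∮_C f(z) dz = 2πi · ((1/5 - 2*I/5)*cos(1) + (-1/5 + 2*I/5)*cosh(2)) = pi*(-4/5 - 2*I/5)*cosh(2) + pi*(4/5 + 2*I/5)*cos(1)

Final answer: pi*(-4/5 - 2*I/5)*cosh(2) + pi*(4/5 + 2*I/5)*cos(1)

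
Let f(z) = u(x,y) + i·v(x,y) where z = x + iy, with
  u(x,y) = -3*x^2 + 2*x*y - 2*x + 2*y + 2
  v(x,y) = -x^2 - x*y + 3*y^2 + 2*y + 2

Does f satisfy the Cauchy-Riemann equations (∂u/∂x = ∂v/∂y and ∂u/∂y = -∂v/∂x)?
∂u/∂x = -6*x + 2*y - 2
∂v/∂y = -x + 6*y + 2
∂u/∂y = 2*x + 2
∂v/∂x = -2*x - y
∂u/∂x ≠ ∂v/∂y and ∂u/∂y ≠ -∂v/∂x; the Cauchy-Riemann equations are not satisfied, so f is not analytic.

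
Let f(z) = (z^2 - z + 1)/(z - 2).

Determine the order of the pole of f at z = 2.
Factor the denominator:
  z - 2 = (z - 2)

The numerator P(z) = z^2 - z + 1 has P(2) = 3 ≠ 0, so no factor of (z - 2) cancels.
Near z = 2 we can therefore write f(z) = g(z)/(z - 2) with g analytic at 2 and g(2) ≠ 0 (g is just the numerator).

Hence z = 2 is a pole of order 1.

Final answer: 1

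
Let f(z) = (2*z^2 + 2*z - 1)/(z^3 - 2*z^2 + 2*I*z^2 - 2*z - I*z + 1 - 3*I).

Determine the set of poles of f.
The singularities of f are the zeros of the denominator. Factoring,
  z^3 - 2*z^2 + 2*I*z^2 - 2*z - I*z + 1 - 3*I = (z - 2 + I)*(z - 1 + I)*(z + 1)
so the candidates are z = 2 - I, z = 1 - I, z = -1.

Check the numerator P(z) = 2*z^2 + 2*z - 1 at each one:
  P(2 - I) = 9 - 10*I ≠ 0, so z = 2 - I is a (simple) pole.
  P(1 - I) = 1 - 6*I ≠ 0, so z = 1 - I is a (simple) pole.
  P(-1) = -1 ≠ 0, so z = -1 is a (simple) pole.

Poles of f: {-1, 1 - I, 2 - I}

Final answer: {-1, 1 - I, 2 - I}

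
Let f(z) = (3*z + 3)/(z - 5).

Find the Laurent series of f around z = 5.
18/(z - 5) + 3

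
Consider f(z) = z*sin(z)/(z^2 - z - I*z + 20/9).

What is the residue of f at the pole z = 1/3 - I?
Write f(z) = P(z)/Q(z) with P(z) = z*sin(z) and Q(z) = z^2 - z - I*z + 20/9.
The denominator factors as Q(z) = (z - 1/3 + I)*(z - 2/3 - 2*I), so z = 1/3 - I is a simple zero of Q and P is analytic there; z = 1/3 - I is therefore a simple pole and
  Res(f, z₀) = P(z₀)/Q'(z₀).

Q'(z) = 2*z - 1 - I, so Q'(1/3 - I) = -1/3 - 3*I.
P(1/3 - I) = (1/3 - I)*sin(1/3 - I).

Res(f, 1/3 - I) = ((1/3 - I)*sin(1/3 - I))/(-1/3 - 3*I) = (13/41 + 6*I/41)*sin(1/3 - I)

Final answer: (13/41 + 6*I/41)*sin(1/3 - I)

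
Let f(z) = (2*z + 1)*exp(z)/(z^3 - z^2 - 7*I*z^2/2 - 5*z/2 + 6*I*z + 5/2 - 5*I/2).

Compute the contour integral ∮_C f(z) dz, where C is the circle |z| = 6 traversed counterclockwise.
By the residue theorem, ∮_C f(z) dz = 2πi · (sum of the residues of f at the poles inside |z| = 6).

The denominator factors as (z + 1 - 3*I)*(z - 1 - I/2)*(z - 1), so the singularities of f are simple poles at z = -1 + 3*I, z = 1 + I/2, z = 1.
  |-1 + 3*I|² = 10 < 36 = 6², so this pole is inside the contour.
  |1 + I/2|² = 5/4 < 36 = 6², so this pole is inside the contour.
  |1|² = 1 < 36 = 6², so this pole is inside the contour.

With P(z) = (2*z + 1)*exp(z) and Q(z) = z^3 - z^2 - 7*I*z^2/2 - 5*z/2 + 6*I*z + 5/2 - 5*I/2, each pole is simple, so Res(f, z₀) = P(z₀)/Q'(z₀) with Q'(z) = 3*z^2 - 2*z - 7*I*z - 5/2 + 6*I.
  Res(f, -1 + 3*I) = P(-1 + 3*I)/Q'(-1 + 3*I) = ((-1 + 6*I)*exp(-1 + 3*I))/(-7/2 - 11*I) = (-250/533 - 128*I/533)*exp(-1 + 3*I)
  Res(f, 1 + I/2) = P(1 + I/2)/Q'(1 + I/2) = ((3 + I)*exp(1 + I/2))/(5/4 + I) = (76/41 - 28*I/41)*exp(1 + I/2)
  Res(f, 1) = P(1)/Q'(1) = (3*exp(1))/(-3/2 - I) = exp(1)*(-18/13 + 12*I/13)

Sum of residues inside C: (-250/533 - 128*I/533)*exp(-1 + 3*I) + (76/41 - 28*I/41)*exp(1 + I/2) + exp(1)*(-18/13 + 12*I/13)
∮_C f(z) dz = 2πi · ((-250/533 - 128*I/533)*exp(-1 + 3*I) + (76/41 - 28*I/41)*exp(1 + I/2) + exp(1)*(-18/13 + 12*I/13)) = exp(1)*pi*(-24/13 - 36*I/13) + pi*(256/533 - 500*I/533)*exp(-1 + 3*I) + pi*(56/41 + 152*I/41)*exp(1 + I/2)

Final answer: exp(1)*pi*(-24/13 - 36*I/13) + pi*(256/533 - 500*I/533)*exp(-1 + 3*I) + pi*(56/41 + 152*I/41)*exp(1 + I/2)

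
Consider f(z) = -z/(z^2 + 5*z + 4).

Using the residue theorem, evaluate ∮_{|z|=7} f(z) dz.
By the residue theorem, ∮_C f(z) dz = 2πi · (sum of the residues of f at the poles inside |z| = 7).

The denominator factors as (z + 4)*(z + 1), so the singularities of f are simple poles at z = -4, z = -1.
  |-4|² = 16 < 49 = 7², so this pole is inside the contour.
  |-1|² = 1 < 49 = 7², so this pole is inside the contour.

With P(z) = -z and Q(z) = z^2 + 5*z + 4, each pole is simple, so Res(f, z₀) = P(z₀)/Q'(z₀) with Q'(z) = 2*z + 5.
  Res(f, -4) = P(-4)/Q'(-4) = (4)/(-3) = -4/3
  Res(f, -1) = P(-1)/Q'(-1) = (1)/(3) = 1/3

Sum of residues inside C: -1
∮_C f(z) dz = 2πi · (-1) = -2*I*pi

Final answer: -2*I*pi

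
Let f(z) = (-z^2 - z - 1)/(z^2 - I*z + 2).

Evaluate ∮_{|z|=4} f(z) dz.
By the residue theorem, ∮_C f(z) dz = 2πi · (sum of the residues of f at the poles inside |z| = 4).

The denominator factors as (z + I)*(z - 2*I), so the singularities of f are simple poles at z = -I, z = 2*I.
  |-I|² = 1 < 16 = 4², so this pole is inside the contour.
  |2*I|² = 4 < 16 = 4², so this pole is inside the contour.

With P(z) = -z^2 - z - 1 and Q(z) = z^2 - I*z + 2, each pole is simple, so Res(f, z₀) = P(z₀)/Q'(z₀) with Q'(z) = 2*z - I.
  Res(f, -I) = P(-I)/Q'(-I) = (I)/(-3*I) = -1/3
  Res(f, 2*I) = P(2*I)/Q'(2*I) = (3 - 2*I)/(3*I) = -2/3 - I

Sum of residues inside C: -1 - I
∮_C f(z) dz = 2πi · (-1 - I) = pi*(2 - 2*I)

Final answer: pi*(2 - 2*I)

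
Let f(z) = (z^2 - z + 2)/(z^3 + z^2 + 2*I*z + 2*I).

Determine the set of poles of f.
The singularities of f are the zeros of the denominator. Factoring,
  z^3 + z^2 + 2*I*z + 2*I = (z - 1 + I)*(z + 1 - I)*(z + 1)
so the candidates are z = 1 - I, z = -1 + I, z = -1.

Check the numerator P(z) = z^2 - z + 2 at each one:
  P(1 - I) = 1 - I ≠ 0, so z = 1 - I is a (simple) pole.
  P(-1 + I) = 3 - 3*I ≠ 0, so z = -1 + I is a (simple) pole.
  P(-1) = 4 ≠ 0, so z = -1 is a (simple) pole.

Poles of f: {-1, -1 + I, 1 - I}

Final answer: {-1, -1 + I, 1 - I}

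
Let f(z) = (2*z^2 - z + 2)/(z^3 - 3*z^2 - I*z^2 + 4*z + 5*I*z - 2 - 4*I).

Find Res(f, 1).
3/10 - 9*I/10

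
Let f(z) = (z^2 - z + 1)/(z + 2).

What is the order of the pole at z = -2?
Factor the denominator:
  z + 2 = (z + 2)

The numerator P(z) = z^2 - z + 1 has P(-2) = 7 ≠ 0, so no factor of (z + 2) cancels.
Near z = -2 we can therefore write f(z) = g(z)/(z + 2) with g analytic at -2 and g(-2) ≠ 0 (g is just the numerator).

Hence z = -2 is a pole of order 1.

Final answer: 1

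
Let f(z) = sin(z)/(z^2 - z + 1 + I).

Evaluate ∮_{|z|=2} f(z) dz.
By the residue theorem, ∮_C f(z) dz = 2πi · (sum of the residues of f at the poles inside |z| = 2).

The denominator factors as (z - I)*(z - 1 + I), so the singularities of f are simple poles at z = I, z = 1 - I.
  |I|² = 1 < 4 = 2², so this pole is inside the contour.
  |1 - I|² = 2 < 4 = 2², so this pole is inside the contour.

With P(z) = sin(z) and Q(z) = z^2 - z + 1 + I, each pole is simple, so Res(f, z₀) = P(z₀)/Q'(z₀) with Q'(z) = 2*z - 1.
  Res(f, I) = P(I)/Q'(I) = (I*sinh(1))/(-1 + 2*I) = (2/5 - I/5)*sinh(1)
  Res(f, 1 - I) = P(1 - I)/Q'(1 - I) = (sin(1 - I))/(1 - 2*I) = (1/5 + 2*I/5)*sin(1 - I)

Sum of residues inside C: (2/5 - I/5)*sinh(1) + (1/5 + 2*I/5)*sin(1 - I)
∮_C f(z) dz = 2πi · ((2/5 - I/5)*sinh(1) + (1/5 + 2*I/5)*sin(1 - I)) = pi*(2/5 + 4*I/5)*sinh(1) + pi*(-4/5 + 2*I/5)*sin(1 - I)

Final answer: pi*(2/5 + 4*I/5)*sinh(1) + pi*(-4/5 + 2*I/5)*sin(1 - I)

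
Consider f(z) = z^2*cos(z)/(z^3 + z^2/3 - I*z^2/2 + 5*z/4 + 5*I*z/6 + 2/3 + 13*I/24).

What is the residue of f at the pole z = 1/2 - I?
Write f(z) = P(z)/Q(z) with P(z) = z^2*cos(z) and Q(z) = z^3 + z^2/3 - I*z^2/2 + 5*z/4 + 5*I*z/6 + 2/3 + 13*I/24.
The denominator factors as Q(z) = (z + 1/3 - 3*I/2)*(z + 1/2)*(z - 1/2 + I), so z = 1/2 - I is a simple zero of Q and P is analytic there; z = 1/2 - I is therefore a simple pole and
  Res(f, z₀) = P(z₀)/Q'(z₀).

Q'(z) = 3*z^2 + 2*z/3 - I*z + 5/4 + 5*I/6, so Q'(1/2 - I) = -5/3 - 10*I/3.
P(1/2 - I) = (-3/4 - I)*cos(1/2 - I).

Res(f, 1/2 - I) = ((-3/4 - I)*cos(1/2 - I))/(-5/3 - 10*I/3) = (33/100 - 3*I/50)*cos(1/2 - I)

Final answer: (33/100 - 3*I/50)*cos(1/2 - I)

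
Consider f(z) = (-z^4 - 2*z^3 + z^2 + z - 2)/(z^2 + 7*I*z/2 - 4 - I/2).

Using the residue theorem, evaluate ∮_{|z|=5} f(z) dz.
By the residue theorem, ∮_C f(z) dz = 2πi · (sum of the residues of f at the poles inside |z| = 5).

The denominator factors as (z + 1 + 2*I)*(z - 1 + 3*I/2), so the singularities of f are simple poles at z = -1 - 2*I, z = 1 - 3*I/2.
  |-1 - 2*I|² = 5 < 25 = 5², so this pole is inside the contour.
  |1 - 3*I/2|² = 13/4 < 25 = 5², so this pole is inside the contour.

With P(z) = -z^4 - 2*z^3 + z^2 + z - 2 and Q(z) = z^2 + 7*I*z/2 - 4 - I/2, each pole is simple, so Res(f, z₀) = P(z₀)/Q'(z₀) with Q'(z) = 2*z + 7*I/2.
  Res(f, -1 - 2*I) = P(-1 - 2*I)/Q'(-1 - 2*I) = (-21 + 22*I)/(-2 - I/2) = 124/17 - 218*I/17
  Res(f, 1 - 3*I/2) = P(1 - 3*I/2)/Q'(1 - 3*I/2) = (267/16 - 39*I/4)/(2 + I/2) = 114/17 - 891*I/136

Sum of residues inside C: 14 - 155*I/8
∮_C f(z) dz = 2πi · (14 - 155*I/8) = pi*(155/4 + 28*I)

Final answer: pi*(155/4 + 28*I)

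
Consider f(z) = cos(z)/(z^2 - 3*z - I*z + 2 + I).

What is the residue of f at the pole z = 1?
Write f(z) = P(z)/Q(z) with P(z) = cos(z) and Q(z) = z^2 - 3*z - I*z + 2 + I.
The denominator factors as Q(z) = (z - 1)*(z - 2 - I), so z = 1 is a simple zero of Q and P is analytic there; z = 1 is therefore a simple pole and
  Res(f, z₀) = P(z₀)/Q'(z₀).

Q'(z) = 2*z - 3 - I, so Q'(1) = -1 - I.
P(1) = cos(1).

Res(f, 1) = (cos(1))/(-1 - I) = (-1/2 + I/2)*cos(1)

Final answer: (-1/2 + I/2)*cos(1)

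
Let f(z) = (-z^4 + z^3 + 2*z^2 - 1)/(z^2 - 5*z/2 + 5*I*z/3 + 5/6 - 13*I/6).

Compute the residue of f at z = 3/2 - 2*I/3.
1759/312 - 8033*I/1404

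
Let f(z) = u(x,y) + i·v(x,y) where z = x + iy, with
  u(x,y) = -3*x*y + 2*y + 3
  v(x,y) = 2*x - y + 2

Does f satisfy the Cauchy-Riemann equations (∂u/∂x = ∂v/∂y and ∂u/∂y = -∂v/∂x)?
∂u/∂x = -3*y
∂v/∂y = -1
∂u/∂y = 2 - 3*x
∂v/∂x = 2
∂u/∂x ≠ ∂v/∂y and ∂u/∂y ≠ -∂v/∂x; the Cauchy-Riemann equations are not satisfied, so f is not analytic.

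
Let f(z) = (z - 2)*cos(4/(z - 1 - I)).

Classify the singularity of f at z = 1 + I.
essential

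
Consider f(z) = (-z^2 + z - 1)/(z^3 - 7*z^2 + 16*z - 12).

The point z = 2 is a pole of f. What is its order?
2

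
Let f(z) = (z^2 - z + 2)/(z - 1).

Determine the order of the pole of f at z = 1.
Factor the denominator:
  z - 1 = (z - 1)

The numerator P(z) = z^2 - z + 2 has P(1) = 2 ≠ 0, so no factor of (z - 1) cancels.
Near z = 1 we can therefore write f(z) = g(z)/(z - 1) with g analytic at 1 and g(1) ≠ 0 (g is just the numerator).

Hence z = 1 is a pole of order 1.

Final answer: 1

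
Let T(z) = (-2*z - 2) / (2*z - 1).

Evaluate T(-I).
Substitute z = -I:
  numerator:   -2*(-I) - 2 = -2 + 2*I
  denominator: 2*(-I) - 1 = -1 - 2*I
T(-I) = (-2 + 2*I)/(-1 - 2*I); multiplying numerator and denominator by the conjugate -1 + 2*I gives (-2 - 6*I)/5 = -2/5 - 6*I/5

Final answer: -2/5 - 6*I/5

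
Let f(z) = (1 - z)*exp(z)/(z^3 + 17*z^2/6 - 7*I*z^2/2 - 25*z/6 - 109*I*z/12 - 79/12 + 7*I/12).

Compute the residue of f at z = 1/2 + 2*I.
(-633/1769 - 375*I/1769)*exp(1/2 + 2*I)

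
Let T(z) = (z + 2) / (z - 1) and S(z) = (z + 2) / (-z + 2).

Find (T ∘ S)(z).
(-z + 6)/(2*z)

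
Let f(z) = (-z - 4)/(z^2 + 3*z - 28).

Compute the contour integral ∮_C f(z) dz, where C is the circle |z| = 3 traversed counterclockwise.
By the residue theorem, ∮_C f(z) dz = 2πi · (sum of the residues of f at the poles inside |z| = 3).

The denominator factors as (z + 7)*(z - 4), so the singularities of f are simple poles at z = -7, z = 4.
  |-7|² = 49 > 9 = 3², so this pole is outside the contour.
  |4|² = 16 > 9 = 3², so this pole is outside the contour.

No pole lies inside the contour, so f is analytic on and inside C and the integral is 0 (Cauchy's theorem).

Final answer: 0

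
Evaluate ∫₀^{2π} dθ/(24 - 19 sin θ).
Call the integral J. The integrand is 2π-periodic and we integrate over a full period, so shifting θ does not change the value (θ → θ + π/2 turns sin θ into cos θ; θ → θ + π flips the sign of the trig term). Hence
  J = ∫₀^{2π} dθ/(24 + 19 cos θ).
Put z = e^{iθ}: then cos θ = (z + 1/z)/2, dθ = dz/(iz), and z runs once counterclockwise around |z| = 1:
  J = ∮_{|z|=1} 1/(24 + 19*(z + 1/z)/2) · dz/(iz) = (2/i) ∮_{|z|=1} dz/(19*z^2 + 48*z + 19).
The roots of 19*z^2 + 48*z + 19 are z = (-24 ± sqrt(24^2 - 19^2))/19, with sqrt(215) = sqrt(215); their product is 1, so only z₊ = -24/19 + sqrt(215)/19 lies inside the unit circle (z₋ = -24/19 - sqrt(215)/19 lies outside).
z₊ is a simple zero of q(z) = 19*z^2 + 48*z + 19, so Res(1/q, z₊) = 1/q'(z₊) with q'(z) = 38*z + 48; and q'(z₊) = 19*(z₊ - z₋) = 2*sqrt(215).
Therefore J = (2/i) · 2πi · 1/(2*sqrt(215)) = 2*pi/(sqrt(215)) = 2*sqrt(215)*pi/215

Final answer: 2*sqrt(215)*pi/215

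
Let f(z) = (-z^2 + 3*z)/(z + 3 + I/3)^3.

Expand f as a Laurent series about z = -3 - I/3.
Put w = z - (-3 - I/3), i.e. z = w - 3 - I/3. The denominator is w^3, so it suffices to rewrite the numerator in powers of w.

P(z) = -z^2 + 3*z
P(w - 3 - I/3) = -161/9 - 3*I + (9 + 2*I/3)*w - w^2

Dividing each term by w^3:
  f = (-161/9 - 3*I)/w^3 + (9 + 2*I/3)/w^2 - 1/w

Substituting back w = z + 3 + I/3:
  f(z) = (-161/9 - 3*I)/(z + 3 + I/3)^3 + (9 + 2*I/3)/(z + 3 + I/3)^2 - 1/(z + 3 + I/3)

The series is finite because the numerator is a polynomial; the negative powers form the principal part, and the coefficient of 1/(z + 3 + I/3) gives Res(f, -3 - I/3) = -1.

Final answer: (-161/9 - 3*I)/(z + 3 + I/3)^3 + (9 + 2*I/3)/(z + 3 + I/3)^2 - 1/(z + 3 + I/3)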